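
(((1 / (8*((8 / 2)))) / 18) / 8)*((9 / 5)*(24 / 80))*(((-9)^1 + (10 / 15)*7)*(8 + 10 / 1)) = -117 / 12800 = -0.01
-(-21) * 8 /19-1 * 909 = -17103 /19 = -900.16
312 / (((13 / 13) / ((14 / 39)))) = 112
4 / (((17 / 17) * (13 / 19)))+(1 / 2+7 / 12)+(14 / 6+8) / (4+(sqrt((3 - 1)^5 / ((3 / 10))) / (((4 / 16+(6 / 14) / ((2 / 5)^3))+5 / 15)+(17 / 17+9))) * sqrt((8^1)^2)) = 127846621 / 140978409+20158432 * sqrt(15) / 10844493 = 8.11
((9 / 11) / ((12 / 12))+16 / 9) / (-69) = -257 / 6831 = -0.04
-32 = -32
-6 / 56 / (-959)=3 / 26852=0.00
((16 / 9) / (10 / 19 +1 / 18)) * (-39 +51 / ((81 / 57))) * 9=-17024 / 199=-85.55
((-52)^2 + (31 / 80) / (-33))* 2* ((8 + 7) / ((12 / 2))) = 7138529 / 528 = 13519.94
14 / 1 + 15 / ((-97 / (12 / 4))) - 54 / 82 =51214 / 3977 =12.88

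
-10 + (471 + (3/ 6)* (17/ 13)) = 461.65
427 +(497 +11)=935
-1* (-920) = 920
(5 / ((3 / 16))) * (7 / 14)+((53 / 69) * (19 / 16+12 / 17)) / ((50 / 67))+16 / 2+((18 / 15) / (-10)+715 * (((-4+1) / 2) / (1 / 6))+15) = -2000930881 / 312800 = -6396.84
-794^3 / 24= -62570773 / 3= -20856924.33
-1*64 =-64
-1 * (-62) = 62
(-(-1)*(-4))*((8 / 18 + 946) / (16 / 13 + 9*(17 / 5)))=-2214680 / 18621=-118.93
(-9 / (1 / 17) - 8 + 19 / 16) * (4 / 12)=-2557 / 48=-53.27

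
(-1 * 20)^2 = 400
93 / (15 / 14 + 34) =1302 / 491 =2.65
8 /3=2.67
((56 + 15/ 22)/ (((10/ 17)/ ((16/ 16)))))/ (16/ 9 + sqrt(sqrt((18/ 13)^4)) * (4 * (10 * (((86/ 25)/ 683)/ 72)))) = 1694033289/ 31322192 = 54.08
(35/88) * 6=2.39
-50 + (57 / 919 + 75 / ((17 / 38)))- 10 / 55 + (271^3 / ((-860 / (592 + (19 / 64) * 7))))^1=-130042351234623023 / 9458789120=-13748308.54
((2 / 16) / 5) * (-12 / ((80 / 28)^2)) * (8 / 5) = -0.06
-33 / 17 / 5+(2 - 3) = -118 / 85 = -1.39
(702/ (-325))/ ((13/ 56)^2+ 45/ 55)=-1862784/ 752075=-2.48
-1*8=-8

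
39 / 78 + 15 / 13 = 43 / 26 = 1.65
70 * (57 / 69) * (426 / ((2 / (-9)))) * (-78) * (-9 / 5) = -357965244 / 23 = -15563706.26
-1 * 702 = -702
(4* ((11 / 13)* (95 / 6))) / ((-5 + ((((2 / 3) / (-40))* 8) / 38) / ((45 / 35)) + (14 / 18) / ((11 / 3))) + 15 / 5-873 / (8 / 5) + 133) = -157251600 / 1216044583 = -0.13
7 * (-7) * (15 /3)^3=-6125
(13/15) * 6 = 26/5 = 5.20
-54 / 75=-18 / 25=-0.72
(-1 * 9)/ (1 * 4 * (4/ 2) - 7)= -9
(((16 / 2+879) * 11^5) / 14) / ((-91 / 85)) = -12142440145 / 1274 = -9530957.73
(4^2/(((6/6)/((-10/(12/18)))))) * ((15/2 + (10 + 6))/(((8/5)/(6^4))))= -4568400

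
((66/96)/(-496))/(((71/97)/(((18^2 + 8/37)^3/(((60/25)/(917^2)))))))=-121004770519794192185/5351388144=-22611847106.52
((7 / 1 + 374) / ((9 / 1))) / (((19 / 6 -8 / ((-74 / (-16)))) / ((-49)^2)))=22564598 / 319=70735.42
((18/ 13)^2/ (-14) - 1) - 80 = -95985/ 1183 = -81.14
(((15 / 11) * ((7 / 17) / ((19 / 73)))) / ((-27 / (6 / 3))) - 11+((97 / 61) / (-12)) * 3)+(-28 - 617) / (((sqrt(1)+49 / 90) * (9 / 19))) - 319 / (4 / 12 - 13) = -941403876805 / 1084531932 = -868.03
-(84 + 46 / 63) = -5338 / 63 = -84.73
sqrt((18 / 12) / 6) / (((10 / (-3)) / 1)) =-3 / 20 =-0.15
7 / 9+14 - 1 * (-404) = 3769 / 9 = 418.78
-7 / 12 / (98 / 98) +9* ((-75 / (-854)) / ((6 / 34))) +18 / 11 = 311803 / 56364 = 5.53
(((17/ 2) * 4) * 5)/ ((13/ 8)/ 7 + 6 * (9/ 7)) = 1904/ 89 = 21.39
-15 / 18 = -5 / 6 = -0.83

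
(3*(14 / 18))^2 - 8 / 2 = 13 / 9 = 1.44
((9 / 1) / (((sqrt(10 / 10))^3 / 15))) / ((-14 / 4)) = -270 / 7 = -38.57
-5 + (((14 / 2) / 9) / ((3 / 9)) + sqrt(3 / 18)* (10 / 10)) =-8 / 3 + sqrt(6) / 6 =-2.26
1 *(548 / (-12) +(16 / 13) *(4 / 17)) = -30085 / 663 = -45.38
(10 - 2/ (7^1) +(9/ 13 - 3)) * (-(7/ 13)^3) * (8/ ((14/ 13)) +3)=-344414/ 28561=-12.06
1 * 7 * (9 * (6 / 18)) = 21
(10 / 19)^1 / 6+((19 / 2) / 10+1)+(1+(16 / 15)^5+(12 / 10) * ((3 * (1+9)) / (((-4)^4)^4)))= 68452692556342981 / 15492081254400000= 4.42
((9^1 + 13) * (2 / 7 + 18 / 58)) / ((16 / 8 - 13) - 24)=-2662 / 7105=-0.37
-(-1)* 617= 617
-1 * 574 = -574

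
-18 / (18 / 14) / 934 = -7 / 467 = -0.01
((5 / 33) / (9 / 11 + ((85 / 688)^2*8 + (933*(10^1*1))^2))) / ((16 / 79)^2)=57698045 / 1359734473900488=0.00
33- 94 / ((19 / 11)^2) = 539 / 361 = 1.49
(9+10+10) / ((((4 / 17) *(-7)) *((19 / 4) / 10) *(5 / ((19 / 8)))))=-493 / 28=-17.61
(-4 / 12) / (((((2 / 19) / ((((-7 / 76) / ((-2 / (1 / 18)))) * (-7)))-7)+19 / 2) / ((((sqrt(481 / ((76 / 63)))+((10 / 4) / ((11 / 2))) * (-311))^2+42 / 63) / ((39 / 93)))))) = 854176355039 / 178066746-4724090 * sqrt(63973) / 899327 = 3468.33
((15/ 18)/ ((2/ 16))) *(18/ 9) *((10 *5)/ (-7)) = -2000/ 21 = -95.24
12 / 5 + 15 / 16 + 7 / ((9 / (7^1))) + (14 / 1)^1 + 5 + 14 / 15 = 4135 / 144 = 28.72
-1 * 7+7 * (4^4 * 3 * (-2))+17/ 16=-172127/ 16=-10757.94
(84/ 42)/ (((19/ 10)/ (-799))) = -15980/ 19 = -841.05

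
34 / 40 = 17 / 20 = 0.85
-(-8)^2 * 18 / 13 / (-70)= 576 / 455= 1.27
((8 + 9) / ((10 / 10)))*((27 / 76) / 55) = 459 / 4180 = 0.11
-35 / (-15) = 7 / 3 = 2.33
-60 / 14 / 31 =-30 / 217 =-0.14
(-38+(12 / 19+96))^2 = 3437.66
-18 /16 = -9 /8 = -1.12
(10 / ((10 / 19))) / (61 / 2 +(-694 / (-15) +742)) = 570 / 24563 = 0.02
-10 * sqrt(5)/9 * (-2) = 20 * sqrt(5)/9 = 4.97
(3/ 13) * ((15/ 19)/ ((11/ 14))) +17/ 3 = 48079/ 8151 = 5.90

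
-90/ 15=-6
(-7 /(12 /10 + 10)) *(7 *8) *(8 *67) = -18760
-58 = -58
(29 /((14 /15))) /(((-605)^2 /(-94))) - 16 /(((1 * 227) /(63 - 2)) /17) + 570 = 57800714927 /116322745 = 496.90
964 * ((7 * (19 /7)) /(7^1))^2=348004 /49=7102.12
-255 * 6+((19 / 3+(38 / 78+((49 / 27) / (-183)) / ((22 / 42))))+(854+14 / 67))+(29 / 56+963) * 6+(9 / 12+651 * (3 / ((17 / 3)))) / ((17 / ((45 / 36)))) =2624057619762203 / 510764029776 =5137.51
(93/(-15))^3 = -29791/125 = -238.33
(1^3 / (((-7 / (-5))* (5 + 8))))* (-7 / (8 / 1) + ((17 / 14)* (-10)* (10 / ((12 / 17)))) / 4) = -9215 / 3822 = -2.41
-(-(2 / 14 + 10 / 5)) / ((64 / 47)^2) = 33135 / 28672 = 1.16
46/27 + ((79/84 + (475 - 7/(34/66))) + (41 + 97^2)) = 127415447/12852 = 9914.06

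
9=9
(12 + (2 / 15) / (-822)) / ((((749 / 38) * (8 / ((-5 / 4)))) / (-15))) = 1.43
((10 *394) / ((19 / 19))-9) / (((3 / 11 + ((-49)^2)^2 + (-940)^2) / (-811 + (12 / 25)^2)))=-21911555171 / 45707758750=-0.48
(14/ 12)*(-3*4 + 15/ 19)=-497/ 38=-13.08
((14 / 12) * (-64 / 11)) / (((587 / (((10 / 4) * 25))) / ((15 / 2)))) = -35000 / 6457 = -5.42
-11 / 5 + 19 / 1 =84 / 5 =16.80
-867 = -867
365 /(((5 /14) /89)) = 90958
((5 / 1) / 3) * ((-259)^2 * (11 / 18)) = 3689455 / 54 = 68323.24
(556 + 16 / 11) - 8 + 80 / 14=555.17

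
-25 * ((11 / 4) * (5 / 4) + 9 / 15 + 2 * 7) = -7215 / 16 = -450.94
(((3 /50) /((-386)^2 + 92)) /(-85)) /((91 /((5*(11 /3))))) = -11 /11531956800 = -0.00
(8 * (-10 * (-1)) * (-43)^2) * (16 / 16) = 147920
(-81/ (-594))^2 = 9/ 484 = 0.02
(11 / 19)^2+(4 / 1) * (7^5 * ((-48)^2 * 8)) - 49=447331867488 / 361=1239146447.34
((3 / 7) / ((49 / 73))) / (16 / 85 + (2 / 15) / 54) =1507815 / 450359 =3.35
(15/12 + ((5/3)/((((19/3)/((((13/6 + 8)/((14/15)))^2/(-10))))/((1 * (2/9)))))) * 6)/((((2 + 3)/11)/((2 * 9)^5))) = -11275130988/931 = -12110774.42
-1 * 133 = -133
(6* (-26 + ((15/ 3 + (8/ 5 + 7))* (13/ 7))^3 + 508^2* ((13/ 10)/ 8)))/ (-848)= -7463017887/ 18179000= -410.53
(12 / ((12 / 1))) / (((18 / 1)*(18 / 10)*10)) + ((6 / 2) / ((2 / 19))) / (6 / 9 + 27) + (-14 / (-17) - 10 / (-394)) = 169505921 / 90061308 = 1.88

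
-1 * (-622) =622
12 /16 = 3 /4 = 0.75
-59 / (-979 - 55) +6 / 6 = 1093 / 1034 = 1.06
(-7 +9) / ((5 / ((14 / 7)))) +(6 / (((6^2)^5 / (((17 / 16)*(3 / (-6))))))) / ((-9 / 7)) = 11609506387 / 14511882240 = 0.80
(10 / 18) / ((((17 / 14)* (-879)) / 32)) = -2240 / 134487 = -0.02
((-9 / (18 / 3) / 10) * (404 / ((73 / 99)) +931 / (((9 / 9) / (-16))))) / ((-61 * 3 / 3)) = -785559 / 22265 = -35.28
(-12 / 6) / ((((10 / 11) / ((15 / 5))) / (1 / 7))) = -0.94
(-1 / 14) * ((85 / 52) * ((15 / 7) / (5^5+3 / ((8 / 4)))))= -1275 / 15932644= -0.00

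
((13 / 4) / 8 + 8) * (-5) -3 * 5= -1825 / 32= -57.03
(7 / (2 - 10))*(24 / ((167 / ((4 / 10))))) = -42 / 835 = -0.05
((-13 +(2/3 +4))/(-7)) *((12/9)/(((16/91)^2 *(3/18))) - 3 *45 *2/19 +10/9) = 292.48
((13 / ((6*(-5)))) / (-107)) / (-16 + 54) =13 / 121980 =0.00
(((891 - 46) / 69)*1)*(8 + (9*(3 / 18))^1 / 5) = 14027 / 138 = 101.64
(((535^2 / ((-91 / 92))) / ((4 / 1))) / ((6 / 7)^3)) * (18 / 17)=-322575575 / 2652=-121634.83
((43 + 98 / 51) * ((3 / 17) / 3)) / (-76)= -2291 / 65892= -0.03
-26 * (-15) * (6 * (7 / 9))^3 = 356720 / 9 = 39635.56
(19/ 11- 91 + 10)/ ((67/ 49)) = -42728/ 737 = -57.98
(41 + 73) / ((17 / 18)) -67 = 913 / 17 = 53.71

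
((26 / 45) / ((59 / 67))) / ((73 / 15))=1742 / 12921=0.13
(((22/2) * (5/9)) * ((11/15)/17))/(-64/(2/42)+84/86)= -473/2409750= -0.00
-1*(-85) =85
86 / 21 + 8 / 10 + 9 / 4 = 3001 / 420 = 7.15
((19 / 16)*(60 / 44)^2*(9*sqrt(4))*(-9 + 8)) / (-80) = 0.50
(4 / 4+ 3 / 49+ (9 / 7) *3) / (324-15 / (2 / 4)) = 241 / 14406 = 0.02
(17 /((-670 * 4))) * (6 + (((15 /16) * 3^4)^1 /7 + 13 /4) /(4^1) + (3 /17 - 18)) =0.05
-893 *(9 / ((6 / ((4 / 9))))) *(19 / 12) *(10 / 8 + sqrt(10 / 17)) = -84835 / 72 - 16967 *sqrt(170) / 306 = -1901.21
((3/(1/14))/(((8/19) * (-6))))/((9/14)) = -931/36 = -25.86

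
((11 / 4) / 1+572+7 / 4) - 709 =-265 / 2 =-132.50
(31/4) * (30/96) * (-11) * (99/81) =-18755/576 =-32.56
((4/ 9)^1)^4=256/ 6561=0.04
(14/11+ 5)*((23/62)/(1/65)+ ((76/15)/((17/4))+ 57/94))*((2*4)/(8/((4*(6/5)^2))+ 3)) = 31884650496/107621305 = 296.27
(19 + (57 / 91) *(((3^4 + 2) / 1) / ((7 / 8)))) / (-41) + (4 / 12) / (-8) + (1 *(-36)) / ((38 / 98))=-1128963191 / 11909352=-94.80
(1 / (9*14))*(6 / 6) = 1 / 126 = 0.01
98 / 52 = 49 / 26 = 1.88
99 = 99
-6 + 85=79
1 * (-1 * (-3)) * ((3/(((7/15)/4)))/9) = 60/7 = 8.57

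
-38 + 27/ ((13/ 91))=151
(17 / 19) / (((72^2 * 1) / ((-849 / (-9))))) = 4811 / 295488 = 0.02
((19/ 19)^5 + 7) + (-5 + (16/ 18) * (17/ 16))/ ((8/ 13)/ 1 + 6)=11435/ 1548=7.39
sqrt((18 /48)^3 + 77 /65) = sqrt(5353270) /2080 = 1.11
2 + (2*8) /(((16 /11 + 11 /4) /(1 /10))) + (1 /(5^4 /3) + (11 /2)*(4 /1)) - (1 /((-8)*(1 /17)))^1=4904413 /185000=26.51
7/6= 1.17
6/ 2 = 3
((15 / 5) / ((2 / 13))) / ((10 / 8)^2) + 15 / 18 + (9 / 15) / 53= 105931 / 7950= 13.32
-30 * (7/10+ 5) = -171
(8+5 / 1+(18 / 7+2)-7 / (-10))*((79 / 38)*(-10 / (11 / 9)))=-909369 / 2926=-310.79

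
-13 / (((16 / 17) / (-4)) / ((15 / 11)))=3315 / 44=75.34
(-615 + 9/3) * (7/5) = -4284/5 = -856.80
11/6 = 1.83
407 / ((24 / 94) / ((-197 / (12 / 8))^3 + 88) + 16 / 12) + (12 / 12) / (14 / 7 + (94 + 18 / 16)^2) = 508265667188442488 / 1665079247341917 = 305.25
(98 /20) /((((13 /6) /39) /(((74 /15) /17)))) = 10878 /425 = 25.60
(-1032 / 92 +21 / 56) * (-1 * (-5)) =-9975 / 184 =-54.21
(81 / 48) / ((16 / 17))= 459 / 256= 1.79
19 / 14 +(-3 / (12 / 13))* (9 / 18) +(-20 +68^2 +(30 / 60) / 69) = 17788849 / 3864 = 4603.74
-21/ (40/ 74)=-777/ 20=-38.85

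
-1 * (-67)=67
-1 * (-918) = 918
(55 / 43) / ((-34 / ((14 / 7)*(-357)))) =1155 / 43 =26.86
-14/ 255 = -0.05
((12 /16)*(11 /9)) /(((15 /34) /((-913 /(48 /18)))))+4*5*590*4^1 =11157269 /240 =46488.62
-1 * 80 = -80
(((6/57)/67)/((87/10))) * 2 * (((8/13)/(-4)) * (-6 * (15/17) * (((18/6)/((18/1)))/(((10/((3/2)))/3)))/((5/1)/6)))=216/8158657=0.00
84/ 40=21/ 10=2.10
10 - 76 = -66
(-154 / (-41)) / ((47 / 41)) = 154 / 47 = 3.28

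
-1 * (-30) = 30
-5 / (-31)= 5 / 31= 0.16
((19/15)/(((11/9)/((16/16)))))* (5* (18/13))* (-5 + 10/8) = -7695/286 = -26.91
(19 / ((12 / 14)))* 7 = 931 / 6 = 155.17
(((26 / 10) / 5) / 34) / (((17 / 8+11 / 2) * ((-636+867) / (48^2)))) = 39936 / 1996225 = 0.02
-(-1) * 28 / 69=0.41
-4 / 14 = -0.29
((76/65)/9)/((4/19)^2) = 6859/2340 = 2.93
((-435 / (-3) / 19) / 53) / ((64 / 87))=12615 / 64448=0.20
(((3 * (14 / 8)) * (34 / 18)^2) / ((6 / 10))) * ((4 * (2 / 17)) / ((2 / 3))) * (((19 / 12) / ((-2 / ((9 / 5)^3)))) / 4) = -20349 / 800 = -25.44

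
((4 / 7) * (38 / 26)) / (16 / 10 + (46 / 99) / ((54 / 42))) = 169290 / 397579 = 0.43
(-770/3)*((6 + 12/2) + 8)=-15400/3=-5133.33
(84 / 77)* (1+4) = 60 / 11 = 5.45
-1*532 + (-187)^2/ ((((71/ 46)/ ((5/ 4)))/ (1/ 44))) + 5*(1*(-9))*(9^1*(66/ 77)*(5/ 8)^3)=3420491/ 127232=26.88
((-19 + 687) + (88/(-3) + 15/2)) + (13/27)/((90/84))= 523759/810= 646.62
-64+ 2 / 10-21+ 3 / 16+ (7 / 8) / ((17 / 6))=-114653 / 1360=-84.30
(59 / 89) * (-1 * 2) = -118 / 89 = -1.33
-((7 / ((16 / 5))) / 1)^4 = -1500625 / 65536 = -22.90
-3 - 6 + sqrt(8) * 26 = -9 + 52 * sqrt(2) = 64.54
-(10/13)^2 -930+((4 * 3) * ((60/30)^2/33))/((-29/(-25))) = -50101530/53911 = -929.34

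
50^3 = 125000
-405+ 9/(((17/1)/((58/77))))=-529623/1309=-404.60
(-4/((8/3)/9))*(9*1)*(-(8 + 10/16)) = 1047.94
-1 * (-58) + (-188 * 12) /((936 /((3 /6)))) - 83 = -1022 /39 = -26.21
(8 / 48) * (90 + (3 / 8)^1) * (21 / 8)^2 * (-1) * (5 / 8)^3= -13285125 / 524288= -25.34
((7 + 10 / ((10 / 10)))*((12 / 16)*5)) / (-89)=-0.72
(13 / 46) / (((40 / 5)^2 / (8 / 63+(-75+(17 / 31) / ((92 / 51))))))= -174177419 / 528966144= -0.33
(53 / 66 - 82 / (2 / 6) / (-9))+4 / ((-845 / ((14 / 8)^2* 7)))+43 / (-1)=-556403 / 37180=-14.97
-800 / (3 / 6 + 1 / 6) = -1200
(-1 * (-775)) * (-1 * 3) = -2325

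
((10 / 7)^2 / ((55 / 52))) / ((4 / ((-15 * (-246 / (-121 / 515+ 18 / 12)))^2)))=3755783327400000 / 915119051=4104147.24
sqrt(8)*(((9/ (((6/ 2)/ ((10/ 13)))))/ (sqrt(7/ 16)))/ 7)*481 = 8880*sqrt(14)/ 49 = 678.08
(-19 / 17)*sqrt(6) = -2.74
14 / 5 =2.80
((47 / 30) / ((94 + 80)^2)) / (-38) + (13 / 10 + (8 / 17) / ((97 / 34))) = 980905157 / 669584016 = 1.46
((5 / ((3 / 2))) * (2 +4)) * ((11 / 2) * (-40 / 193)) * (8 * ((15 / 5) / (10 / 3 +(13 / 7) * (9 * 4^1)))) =-100800 / 12931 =-7.80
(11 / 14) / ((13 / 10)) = 55 / 91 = 0.60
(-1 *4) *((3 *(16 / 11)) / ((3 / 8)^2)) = -4096 / 33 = -124.12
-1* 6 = -6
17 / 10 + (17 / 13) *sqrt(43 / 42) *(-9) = 17 / 10 - 51 *sqrt(1806) / 182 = -10.21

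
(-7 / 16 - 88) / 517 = -1415 / 8272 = -0.17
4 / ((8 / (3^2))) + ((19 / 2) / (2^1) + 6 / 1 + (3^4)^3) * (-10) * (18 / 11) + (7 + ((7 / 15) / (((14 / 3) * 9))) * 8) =-8609506877 / 990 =-8696471.59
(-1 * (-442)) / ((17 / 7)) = 182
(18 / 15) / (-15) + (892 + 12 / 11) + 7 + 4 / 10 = 247613 / 275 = 900.41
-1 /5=-0.20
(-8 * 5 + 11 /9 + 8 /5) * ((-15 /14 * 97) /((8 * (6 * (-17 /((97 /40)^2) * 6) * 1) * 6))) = -218128847 /282009600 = -0.77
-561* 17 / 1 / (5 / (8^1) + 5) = -25432 / 15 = -1695.47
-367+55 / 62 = -22699 / 62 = -366.11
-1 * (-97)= 97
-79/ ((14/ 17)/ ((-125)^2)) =-20984375/ 14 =-1498883.93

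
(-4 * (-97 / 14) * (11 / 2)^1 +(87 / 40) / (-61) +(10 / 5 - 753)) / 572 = -10224209 / 9769760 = -1.05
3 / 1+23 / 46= 7 / 2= 3.50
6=6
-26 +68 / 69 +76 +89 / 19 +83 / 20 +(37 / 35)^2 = 391454921 / 6423900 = 60.94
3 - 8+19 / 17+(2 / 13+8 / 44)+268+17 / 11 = 646643 / 2431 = 266.00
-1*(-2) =2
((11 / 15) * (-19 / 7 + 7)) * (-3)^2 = 198 / 7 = 28.29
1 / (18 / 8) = 4 / 9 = 0.44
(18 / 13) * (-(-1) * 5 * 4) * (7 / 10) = 252 / 13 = 19.38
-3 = -3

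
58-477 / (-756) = 4925 / 84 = 58.63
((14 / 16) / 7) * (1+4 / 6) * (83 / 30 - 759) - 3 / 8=-22741 / 144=-157.92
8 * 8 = 64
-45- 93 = -138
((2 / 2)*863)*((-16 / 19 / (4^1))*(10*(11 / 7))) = -379720 / 133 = -2855.04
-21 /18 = -7 /6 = -1.17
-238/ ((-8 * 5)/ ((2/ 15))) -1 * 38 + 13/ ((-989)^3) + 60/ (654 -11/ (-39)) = -137422796081578363/ 3702625156180950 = -37.11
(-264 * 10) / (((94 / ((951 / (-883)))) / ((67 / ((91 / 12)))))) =1009277280 / 3776591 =267.25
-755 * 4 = -3020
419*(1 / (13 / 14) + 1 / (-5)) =23883 / 65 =367.43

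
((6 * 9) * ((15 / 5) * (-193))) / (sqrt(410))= -15633 * sqrt(410) / 205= -1544.12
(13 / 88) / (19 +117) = 13 / 11968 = 0.00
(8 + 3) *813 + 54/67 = 599235/67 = 8943.81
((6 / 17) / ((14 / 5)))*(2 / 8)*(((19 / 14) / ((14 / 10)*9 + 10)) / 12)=475 / 3012128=0.00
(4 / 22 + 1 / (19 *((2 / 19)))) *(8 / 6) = 0.91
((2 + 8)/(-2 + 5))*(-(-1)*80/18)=400/27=14.81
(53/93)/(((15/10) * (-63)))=-106/17577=-0.01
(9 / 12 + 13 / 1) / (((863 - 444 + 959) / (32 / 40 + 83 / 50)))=1353 / 55120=0.02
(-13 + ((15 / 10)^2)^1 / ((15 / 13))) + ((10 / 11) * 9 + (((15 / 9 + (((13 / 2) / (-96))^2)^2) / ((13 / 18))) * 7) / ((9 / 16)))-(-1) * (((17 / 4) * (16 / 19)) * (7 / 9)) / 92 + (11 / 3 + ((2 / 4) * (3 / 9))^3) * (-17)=-484743191250427 / 13269128970240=-36.53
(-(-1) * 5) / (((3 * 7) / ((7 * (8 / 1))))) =40 / 3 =13.33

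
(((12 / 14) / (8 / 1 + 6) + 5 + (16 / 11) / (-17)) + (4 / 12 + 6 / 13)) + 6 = 11.77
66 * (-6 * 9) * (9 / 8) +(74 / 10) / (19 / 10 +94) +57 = -7580747 / 1918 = -3952.42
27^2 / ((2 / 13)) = 9477 / 2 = 4738.50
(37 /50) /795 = 37 /39750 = 0.00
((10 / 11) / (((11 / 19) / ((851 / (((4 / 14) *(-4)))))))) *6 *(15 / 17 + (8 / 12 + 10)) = -333323935 / 4114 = -81021.86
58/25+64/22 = 5.23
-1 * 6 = -6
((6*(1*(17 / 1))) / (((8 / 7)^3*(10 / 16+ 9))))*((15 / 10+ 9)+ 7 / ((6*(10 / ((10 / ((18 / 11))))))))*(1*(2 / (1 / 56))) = 7061341 / 792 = 8915.83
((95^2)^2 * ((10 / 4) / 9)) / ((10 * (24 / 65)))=5294290625 / 864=6127651.19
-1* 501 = -501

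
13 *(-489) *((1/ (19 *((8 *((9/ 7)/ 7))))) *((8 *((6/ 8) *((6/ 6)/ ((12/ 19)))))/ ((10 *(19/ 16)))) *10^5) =-1038310000/ 57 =-18215964.91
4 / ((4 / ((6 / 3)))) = 2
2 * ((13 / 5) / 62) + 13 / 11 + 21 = 37963 / 1705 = 22.27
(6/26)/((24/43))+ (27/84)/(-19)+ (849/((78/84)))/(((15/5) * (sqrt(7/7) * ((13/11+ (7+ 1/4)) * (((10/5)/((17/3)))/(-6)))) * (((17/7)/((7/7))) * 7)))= -26207151/733096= -35.75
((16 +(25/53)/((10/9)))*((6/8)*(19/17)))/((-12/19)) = -628501/28832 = -21.80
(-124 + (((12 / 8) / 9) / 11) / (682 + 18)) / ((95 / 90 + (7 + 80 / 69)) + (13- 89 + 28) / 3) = 395287131 / 21629300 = 18.28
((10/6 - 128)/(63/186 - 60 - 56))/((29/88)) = 2067824/623877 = 3.31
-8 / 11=-0.73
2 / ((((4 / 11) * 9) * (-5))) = -11 / 90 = -0.12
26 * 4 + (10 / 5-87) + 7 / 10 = 197 / 10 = 19.70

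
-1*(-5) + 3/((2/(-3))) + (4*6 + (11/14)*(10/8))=1427/56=25.48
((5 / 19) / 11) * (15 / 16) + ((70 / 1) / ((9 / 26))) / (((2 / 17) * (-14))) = -122.76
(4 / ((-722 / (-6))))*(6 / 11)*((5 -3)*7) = 1008 / 3971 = 0.25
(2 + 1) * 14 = 42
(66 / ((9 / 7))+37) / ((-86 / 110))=-14575 / 129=-112.98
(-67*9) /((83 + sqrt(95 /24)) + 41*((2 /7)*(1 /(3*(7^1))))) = -8710219224 /1206292427 + 8686818*sqrt(570) /1206292427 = -7.05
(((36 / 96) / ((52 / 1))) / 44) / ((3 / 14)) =7 / 9152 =0.00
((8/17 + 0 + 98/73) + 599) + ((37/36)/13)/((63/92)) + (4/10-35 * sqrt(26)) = 27502994972/45737055-35 * sqrt(26) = 422.86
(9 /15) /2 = 3 /10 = 0.30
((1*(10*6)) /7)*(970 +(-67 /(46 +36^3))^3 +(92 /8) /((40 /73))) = 432611270579538471 /50930324450204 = 8494.18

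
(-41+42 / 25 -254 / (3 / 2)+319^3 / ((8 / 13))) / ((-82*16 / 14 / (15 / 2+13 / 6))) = -6424968236099 / 1180800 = -5441199.39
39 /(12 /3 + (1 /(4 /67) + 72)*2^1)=26 /121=0.21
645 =645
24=24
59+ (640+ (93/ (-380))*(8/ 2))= 66312/ 95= 698.02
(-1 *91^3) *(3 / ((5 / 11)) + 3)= -36171408 / 5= -7234281.60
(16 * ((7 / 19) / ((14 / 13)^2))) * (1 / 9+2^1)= 676 / 63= 10.73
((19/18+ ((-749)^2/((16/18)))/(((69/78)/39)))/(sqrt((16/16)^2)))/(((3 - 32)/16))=-92154515764/6003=-15351410.26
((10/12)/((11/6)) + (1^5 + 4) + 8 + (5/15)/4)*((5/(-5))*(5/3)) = -22.56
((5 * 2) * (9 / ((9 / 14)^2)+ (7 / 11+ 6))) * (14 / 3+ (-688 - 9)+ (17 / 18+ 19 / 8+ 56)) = -641040505 / 3564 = -179865.46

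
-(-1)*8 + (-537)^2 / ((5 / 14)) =4037206 / 5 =807441.20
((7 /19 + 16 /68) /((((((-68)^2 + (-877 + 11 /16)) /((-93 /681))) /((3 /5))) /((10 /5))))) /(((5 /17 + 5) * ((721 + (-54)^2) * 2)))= -3224 /4703012319515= -0.00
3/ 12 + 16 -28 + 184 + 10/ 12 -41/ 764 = 99146/ 573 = 173.03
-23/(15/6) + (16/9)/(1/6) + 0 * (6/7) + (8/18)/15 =1.50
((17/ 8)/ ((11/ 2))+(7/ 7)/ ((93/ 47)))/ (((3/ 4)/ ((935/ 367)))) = 310165/ 102393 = 3.03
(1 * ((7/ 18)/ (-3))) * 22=-77/ 27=-2.85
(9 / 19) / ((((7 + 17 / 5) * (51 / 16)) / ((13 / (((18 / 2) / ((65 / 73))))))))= 0.02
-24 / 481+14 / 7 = 938 / 481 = 1.95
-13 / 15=-0.87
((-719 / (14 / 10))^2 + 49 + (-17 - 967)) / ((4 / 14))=6439105 / 7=919872.14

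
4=4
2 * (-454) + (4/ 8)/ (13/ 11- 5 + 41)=-742733/ 818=-907.99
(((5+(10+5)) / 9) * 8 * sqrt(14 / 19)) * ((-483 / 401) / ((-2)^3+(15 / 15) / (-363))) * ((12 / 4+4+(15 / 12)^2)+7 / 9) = 7486270 * sqrt(266) / 5691393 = 21.45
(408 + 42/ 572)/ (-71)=-5.75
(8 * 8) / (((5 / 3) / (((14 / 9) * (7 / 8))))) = 784 / 15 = 52.27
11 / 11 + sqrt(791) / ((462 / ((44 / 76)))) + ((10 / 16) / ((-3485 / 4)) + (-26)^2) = sqrt(791) / 798 + 943737 / 1394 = 677.03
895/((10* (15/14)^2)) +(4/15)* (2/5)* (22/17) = 298742/3825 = 78.10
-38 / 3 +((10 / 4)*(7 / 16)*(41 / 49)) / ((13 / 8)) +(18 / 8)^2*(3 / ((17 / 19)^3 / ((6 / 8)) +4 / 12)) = -12175315 / 38600016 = -0.32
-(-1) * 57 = 57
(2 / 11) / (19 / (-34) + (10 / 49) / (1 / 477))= 3332 / 1773739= 0.00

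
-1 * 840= -840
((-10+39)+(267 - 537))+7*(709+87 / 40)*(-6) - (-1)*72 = -600767 / 20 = -30038.35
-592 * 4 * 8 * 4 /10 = -37888 /5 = -7577.60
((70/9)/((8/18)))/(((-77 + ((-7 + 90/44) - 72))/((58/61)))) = -22330/206607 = -0.11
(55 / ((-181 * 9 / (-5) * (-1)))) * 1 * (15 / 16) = -1375 / 8688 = -0.16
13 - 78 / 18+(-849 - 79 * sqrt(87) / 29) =-2521 / 3 - 79 * sqrt(87) / 29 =-865.74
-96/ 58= -48/ 29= -1.66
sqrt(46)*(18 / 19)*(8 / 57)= 48*sqrt(46) / 361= 0.90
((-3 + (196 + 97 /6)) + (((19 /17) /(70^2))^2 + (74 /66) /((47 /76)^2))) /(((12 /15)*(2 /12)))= 107284499375020817 /67443235244000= 1590.74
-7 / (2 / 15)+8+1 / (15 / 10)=-263 / 6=-43.83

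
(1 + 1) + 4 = 6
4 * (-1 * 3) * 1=-12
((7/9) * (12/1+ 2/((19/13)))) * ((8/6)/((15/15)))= 7112/513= 13.86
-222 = -222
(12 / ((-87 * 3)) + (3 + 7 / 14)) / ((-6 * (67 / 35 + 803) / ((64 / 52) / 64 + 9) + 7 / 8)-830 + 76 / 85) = -134169644 / 52972038957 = -0.00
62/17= 3.65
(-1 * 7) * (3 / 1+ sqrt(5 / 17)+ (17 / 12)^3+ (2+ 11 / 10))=-540883 / 8640-7 * sqrt(85) / 17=-66.40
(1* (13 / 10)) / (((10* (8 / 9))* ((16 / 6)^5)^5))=99132767304831 / 30223145490365729367654400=0.00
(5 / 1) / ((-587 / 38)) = -190 / 587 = -0.32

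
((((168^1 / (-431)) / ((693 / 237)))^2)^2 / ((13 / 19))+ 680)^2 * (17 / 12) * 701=19808448259124450365817678222805918214896 / 43136643293207365010679806227849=459202356.67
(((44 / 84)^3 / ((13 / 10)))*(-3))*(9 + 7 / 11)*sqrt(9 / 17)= -128260*sqrt(17) / 227409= -2.33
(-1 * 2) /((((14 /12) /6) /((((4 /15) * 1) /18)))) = -16 /105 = -0.15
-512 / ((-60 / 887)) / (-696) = -10.88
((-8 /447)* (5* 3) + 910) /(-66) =-67775 /4917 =-13.78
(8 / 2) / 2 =2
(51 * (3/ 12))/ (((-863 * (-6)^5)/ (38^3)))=116603/ 1118448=0.10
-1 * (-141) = 141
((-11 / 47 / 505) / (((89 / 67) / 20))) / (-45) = 2948 / 19011735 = 0.00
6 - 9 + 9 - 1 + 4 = 9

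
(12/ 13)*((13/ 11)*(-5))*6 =-360/ 11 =-32.73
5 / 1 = 5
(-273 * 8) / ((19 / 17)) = -37128 / 19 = -1954.11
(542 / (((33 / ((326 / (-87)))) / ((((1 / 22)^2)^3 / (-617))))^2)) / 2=7200199 / 10084372782802967418604471296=0.00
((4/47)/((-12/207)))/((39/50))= -1150/611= -1.88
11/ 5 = 2.20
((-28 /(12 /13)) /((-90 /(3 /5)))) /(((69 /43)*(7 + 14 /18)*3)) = 0.01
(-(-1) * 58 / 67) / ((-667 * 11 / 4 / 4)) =-32 / 16951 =-0.00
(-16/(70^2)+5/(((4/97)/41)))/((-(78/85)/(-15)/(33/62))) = 13665460149/315952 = 43251.70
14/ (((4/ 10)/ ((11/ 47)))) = 8.19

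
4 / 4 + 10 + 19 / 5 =74 / 5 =14.80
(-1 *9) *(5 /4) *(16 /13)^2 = -17.04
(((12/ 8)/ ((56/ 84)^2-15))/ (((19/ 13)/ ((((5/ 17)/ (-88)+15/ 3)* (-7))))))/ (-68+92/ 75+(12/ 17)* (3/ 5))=-1377455625/ 37058462144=-0.04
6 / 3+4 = 6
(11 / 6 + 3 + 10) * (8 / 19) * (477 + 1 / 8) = 339713 / 114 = 2979.94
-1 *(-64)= 64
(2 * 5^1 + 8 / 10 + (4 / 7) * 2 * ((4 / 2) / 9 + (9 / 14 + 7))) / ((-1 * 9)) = -43634 / 19845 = -2.20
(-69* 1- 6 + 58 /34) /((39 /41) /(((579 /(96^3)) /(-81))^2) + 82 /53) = -50426913971 /10025691317905027361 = -0.00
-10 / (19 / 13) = -6.84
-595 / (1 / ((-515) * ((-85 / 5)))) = -5209225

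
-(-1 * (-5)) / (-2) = 5 / 2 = 2.50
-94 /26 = -47 /13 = -3.62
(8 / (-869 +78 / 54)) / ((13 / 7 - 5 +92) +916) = -63 / 6865184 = -0.00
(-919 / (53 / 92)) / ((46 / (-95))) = 174610 / 53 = 3294.53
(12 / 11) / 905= 0.00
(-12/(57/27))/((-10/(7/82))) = 189/3895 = 0.05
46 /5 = 9.20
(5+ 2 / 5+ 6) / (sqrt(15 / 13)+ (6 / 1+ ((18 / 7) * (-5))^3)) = -61587253182 / 11449631604995 - 2235331 * sqrt(195) / 11449631604995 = -0.01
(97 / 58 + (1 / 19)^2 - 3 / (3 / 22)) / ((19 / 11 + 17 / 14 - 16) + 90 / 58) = 32768197 / 18551429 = 1.77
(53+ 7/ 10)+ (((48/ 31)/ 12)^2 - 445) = -3760233/ 9610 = -391.28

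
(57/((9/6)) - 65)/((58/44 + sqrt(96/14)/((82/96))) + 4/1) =-3.22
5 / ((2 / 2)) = 5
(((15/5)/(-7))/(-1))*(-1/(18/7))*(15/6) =-5/12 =-0.42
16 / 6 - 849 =-2539 / 3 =-846.33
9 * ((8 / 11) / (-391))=-72 / 4301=-0.02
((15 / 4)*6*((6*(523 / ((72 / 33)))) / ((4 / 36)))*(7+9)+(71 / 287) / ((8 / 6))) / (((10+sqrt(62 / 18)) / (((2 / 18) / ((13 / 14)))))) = 2057538405 / 35629- 137169227*sqrt(31) / 71258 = 47031.22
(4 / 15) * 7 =28 / 15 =1.87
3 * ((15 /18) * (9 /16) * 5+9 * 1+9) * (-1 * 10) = -9765 /16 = -610.31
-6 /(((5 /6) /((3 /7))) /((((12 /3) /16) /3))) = -9 /35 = -0.26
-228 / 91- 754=-68842 / 91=-756.51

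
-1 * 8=-8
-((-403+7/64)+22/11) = 25657/64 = 400.89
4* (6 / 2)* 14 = 168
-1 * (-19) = 19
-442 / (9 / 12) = -1768 / 3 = -589.33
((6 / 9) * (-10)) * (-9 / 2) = 30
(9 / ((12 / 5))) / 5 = 3 / 4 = 0.75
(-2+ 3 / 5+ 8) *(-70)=-462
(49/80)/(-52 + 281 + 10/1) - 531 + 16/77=-781449747/1472240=-530.79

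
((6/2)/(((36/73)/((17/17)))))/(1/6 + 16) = 73/194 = 0.38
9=9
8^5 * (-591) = -19365888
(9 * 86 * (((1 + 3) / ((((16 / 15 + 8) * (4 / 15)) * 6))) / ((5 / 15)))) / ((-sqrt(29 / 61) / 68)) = -87075 * sqrt(1769) / 58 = -63143.61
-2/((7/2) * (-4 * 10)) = 1/70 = 0.01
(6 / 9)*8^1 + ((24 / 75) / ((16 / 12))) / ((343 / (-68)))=135976 / 25725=5.29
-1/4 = -0.25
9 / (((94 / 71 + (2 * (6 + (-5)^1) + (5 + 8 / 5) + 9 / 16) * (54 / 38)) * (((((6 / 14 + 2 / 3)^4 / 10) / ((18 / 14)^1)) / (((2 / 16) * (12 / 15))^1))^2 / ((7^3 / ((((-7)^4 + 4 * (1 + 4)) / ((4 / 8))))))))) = 1157202485464790520 / 32610497694688436149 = 0.04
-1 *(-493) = 493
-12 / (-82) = 6 / 41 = 0.15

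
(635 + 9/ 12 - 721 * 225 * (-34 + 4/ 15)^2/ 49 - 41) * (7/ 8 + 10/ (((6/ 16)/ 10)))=-677224019359/ 672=-1007773838.33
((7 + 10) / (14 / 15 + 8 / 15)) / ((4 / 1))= 255 / 88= 2.90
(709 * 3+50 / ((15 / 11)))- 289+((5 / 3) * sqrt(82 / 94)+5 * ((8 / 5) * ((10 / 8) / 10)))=5 * sqrt(1927) / 141+5627 / 3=1877.22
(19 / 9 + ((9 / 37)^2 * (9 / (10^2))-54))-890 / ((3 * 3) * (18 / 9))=-41615413 / 410700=-101.33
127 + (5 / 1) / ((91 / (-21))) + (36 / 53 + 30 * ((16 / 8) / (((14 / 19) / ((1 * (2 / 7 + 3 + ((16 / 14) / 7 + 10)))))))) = 288710438 / 236327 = 1221.66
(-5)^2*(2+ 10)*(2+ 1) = 900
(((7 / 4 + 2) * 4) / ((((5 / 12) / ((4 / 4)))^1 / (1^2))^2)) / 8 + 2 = 64 / 5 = 12.80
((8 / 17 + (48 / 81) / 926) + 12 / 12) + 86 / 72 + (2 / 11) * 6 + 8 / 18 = 39282737 / 9350748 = 4.20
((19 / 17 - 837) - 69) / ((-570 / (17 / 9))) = 15383 / 5130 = 3.00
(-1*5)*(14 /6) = -35 /3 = -11.67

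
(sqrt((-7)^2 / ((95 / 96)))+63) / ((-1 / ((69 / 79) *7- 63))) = 125832 *sqrt(570) / 7505+283122 / 79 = 3984.12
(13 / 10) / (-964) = -13 / 9640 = -0.00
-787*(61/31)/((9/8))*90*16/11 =-180202.23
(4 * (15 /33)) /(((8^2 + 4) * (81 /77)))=35 /1377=0.03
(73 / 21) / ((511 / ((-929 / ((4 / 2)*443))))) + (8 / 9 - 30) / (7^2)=-234919 / 390726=-0.60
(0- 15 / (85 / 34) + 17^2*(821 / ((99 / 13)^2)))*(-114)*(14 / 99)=-21301096460 / 323433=-65859.38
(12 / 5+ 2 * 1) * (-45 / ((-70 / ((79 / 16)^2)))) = 617859 / 8960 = 68.96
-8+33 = 25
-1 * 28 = -28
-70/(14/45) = -225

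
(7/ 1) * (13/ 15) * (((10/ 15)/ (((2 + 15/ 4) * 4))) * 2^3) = 1456/ 1035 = 1.41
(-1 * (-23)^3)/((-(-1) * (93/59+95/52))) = 3575.17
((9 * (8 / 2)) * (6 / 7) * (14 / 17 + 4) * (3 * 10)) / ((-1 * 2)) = -2232.61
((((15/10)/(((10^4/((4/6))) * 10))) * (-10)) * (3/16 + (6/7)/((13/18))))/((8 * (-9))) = 667/349440000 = 0.00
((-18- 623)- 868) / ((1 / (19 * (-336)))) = 9633456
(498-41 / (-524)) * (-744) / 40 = -24272349 / 2620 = -9264.26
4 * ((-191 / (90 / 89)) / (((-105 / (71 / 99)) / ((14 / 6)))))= 2413858 / 200475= 12.04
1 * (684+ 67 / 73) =49999 / 73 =684.92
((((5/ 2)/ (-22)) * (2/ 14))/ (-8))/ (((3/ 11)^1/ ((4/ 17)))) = 5/ 2856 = 0.00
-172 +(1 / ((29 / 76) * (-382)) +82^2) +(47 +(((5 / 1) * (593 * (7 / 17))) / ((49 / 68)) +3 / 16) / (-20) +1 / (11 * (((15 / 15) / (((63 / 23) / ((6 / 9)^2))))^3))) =2713174720327763 / 415140960080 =6535.55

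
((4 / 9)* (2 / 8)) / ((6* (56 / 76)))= 19 / 756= 0.03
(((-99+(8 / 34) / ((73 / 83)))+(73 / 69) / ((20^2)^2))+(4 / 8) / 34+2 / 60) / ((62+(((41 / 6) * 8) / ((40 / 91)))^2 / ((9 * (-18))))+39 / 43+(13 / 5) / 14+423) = -98892248657172201 / 391439568770989600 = -0.25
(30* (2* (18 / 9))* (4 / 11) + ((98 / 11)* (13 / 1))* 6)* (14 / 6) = 1723.27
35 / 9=3.89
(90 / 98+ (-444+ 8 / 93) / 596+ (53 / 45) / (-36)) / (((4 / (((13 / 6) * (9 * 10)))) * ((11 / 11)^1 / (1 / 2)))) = 671266661 / 195549984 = 3.43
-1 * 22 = -22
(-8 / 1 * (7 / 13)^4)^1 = -19208 / 28561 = -0.67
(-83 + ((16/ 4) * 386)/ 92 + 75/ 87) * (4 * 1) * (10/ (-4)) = 435920/ 667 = 653.55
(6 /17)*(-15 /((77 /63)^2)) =-3.54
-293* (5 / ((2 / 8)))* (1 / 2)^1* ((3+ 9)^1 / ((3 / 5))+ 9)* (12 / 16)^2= -382365 / 8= -47795.62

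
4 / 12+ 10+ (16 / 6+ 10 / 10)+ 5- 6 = 13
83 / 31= 2.68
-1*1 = -1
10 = 10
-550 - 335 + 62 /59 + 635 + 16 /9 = -131248 /531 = -247.17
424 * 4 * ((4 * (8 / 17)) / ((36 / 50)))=678400 / 153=4433.99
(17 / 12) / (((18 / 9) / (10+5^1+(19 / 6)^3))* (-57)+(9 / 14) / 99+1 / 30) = -66097955 / 111904664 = -0.59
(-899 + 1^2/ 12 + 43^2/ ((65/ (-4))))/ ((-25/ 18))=2369721/ 3250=729.14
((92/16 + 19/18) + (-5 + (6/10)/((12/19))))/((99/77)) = 868/405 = 2.14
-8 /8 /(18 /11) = -11 /18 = -0.61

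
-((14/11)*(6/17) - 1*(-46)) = -8686/187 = -46.45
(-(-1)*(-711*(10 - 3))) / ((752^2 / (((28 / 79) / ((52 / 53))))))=-23373 / 7351552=-0.00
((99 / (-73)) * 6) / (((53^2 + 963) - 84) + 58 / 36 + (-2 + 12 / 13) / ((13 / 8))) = -1806948 / 819190013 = -0.00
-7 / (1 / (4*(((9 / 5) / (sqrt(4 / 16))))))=-504 / 5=-100.80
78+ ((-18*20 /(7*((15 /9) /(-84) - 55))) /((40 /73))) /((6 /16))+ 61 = 1990307 /13865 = 143.55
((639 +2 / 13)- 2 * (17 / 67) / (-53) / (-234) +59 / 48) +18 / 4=4286841499 / 6647472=644.88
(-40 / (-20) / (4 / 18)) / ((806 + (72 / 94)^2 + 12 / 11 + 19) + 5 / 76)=0.01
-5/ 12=-0.42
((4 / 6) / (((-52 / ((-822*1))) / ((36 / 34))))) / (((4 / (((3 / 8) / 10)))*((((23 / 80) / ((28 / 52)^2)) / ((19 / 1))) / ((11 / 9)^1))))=4209051 / 1718054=2.45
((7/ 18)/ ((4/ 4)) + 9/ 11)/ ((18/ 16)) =956/ 891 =1.07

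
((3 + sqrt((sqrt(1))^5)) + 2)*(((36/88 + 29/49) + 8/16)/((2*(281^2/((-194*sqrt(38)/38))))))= -235419*sqrt(38)/808639601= -0.00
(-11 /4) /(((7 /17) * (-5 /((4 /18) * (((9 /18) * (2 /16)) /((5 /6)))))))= 187 /8400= 0.02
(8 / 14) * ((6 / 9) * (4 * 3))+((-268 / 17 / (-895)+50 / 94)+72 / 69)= 709723251 / 115131905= 6.16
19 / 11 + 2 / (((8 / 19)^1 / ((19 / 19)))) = 285 / 44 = 6.48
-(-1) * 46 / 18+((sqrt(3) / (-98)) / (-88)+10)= sqrt(3) / 8624+113 / 9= 12.56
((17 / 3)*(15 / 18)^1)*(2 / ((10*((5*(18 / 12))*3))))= 17 / 405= 0.04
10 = 10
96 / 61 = 1.57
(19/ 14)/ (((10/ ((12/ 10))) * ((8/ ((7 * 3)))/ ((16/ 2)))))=171/ 50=3.42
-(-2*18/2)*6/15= 36/5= 7.20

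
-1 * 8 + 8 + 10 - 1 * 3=7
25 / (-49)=-25 / 49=-0.51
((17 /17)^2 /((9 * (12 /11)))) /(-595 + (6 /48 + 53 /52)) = -286 /1667547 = -0.00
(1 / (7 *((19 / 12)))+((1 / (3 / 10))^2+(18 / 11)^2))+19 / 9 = 15.99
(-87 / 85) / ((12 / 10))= -29 / 34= -0.85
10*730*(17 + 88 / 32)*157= 22635475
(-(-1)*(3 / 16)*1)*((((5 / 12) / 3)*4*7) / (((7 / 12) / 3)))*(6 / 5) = 9 / 2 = 4.50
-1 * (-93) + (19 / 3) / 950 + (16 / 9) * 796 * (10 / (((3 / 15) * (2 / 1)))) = 15961853 / 450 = 35470.78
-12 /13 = -0.92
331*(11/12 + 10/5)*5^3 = 1448125/12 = 120677.08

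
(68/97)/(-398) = -34/19303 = -0.00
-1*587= -587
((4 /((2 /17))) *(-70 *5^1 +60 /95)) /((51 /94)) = -1247944 /57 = -21893.75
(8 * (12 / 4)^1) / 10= 12 / 5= 2.40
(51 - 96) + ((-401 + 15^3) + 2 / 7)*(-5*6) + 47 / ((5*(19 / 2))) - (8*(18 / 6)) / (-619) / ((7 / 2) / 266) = -36746506313 / 411635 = -89269.64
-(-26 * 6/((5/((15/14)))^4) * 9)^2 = -8.76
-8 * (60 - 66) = 48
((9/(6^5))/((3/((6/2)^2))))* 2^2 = 1/72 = 0.01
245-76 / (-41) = 10121 / 41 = 246.85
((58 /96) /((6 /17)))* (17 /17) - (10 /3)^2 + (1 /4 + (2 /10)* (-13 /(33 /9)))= -156157 /15840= -9.86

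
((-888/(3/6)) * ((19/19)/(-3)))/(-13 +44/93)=-55056/1165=-47.26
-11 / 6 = -1.83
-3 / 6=-1 / 2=-0.50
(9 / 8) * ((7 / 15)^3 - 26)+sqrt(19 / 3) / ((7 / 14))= -87407 / 3000+2 * sqrt(57) / 3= -24.10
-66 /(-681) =22 /227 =0.10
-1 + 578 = 577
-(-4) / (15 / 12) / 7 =16 / 35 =0.46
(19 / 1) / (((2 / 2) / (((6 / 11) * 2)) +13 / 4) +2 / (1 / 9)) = 6 / 7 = 0.86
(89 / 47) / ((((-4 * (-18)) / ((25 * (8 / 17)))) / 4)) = 8900 / 7191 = 1.24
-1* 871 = -871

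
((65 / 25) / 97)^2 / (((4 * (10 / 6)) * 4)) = 0.00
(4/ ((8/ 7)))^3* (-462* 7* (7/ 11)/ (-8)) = 352947/ 32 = 11029.59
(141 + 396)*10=5370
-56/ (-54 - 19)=56/ 73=0.77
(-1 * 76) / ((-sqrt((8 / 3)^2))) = 57 / 2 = 28.50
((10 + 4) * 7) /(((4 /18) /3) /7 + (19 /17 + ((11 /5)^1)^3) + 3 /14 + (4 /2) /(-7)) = 8.37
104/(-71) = -104/71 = -1.46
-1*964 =-964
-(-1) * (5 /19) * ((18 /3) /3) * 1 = 10 /19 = 0.53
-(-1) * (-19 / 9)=-19 / 9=-2.11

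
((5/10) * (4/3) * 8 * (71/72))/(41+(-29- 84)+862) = 71/10665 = 0.01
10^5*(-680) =-68000000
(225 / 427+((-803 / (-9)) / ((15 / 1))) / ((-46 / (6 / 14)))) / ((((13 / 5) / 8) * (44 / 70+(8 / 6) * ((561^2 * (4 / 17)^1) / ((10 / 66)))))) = 320590 / 143998547913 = 0.00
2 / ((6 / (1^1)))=1 / 3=0.33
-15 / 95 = -3 / 19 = -0.16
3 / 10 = 0.30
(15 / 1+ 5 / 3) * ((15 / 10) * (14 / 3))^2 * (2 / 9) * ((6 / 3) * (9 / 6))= 544.44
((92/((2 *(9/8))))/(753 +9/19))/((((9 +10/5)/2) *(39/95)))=332120/13818519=0.02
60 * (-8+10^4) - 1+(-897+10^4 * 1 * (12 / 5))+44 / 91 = 56658646 / 91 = 622622.48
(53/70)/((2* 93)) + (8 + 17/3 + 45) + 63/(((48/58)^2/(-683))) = -62766.66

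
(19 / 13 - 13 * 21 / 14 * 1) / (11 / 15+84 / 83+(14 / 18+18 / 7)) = -12262005 / 3463148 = -3.54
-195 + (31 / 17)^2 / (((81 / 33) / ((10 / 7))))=-193.06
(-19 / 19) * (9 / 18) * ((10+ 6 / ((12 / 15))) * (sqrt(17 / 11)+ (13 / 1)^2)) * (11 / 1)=-65065 / 4-35 * sqrt(187) / 4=-16385.90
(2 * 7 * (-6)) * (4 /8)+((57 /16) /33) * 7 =-7259 /176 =-41.24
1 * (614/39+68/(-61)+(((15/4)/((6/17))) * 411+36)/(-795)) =45848401/5043480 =9.09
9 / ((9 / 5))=5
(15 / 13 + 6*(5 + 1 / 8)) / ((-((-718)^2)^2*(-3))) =553 / 13819779717952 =0.00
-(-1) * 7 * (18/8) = 63/4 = 15.75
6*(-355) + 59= -2071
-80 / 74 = -40 / 37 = -1.08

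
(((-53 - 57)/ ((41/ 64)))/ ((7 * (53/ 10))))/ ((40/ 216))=-380160/ 15211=-24.99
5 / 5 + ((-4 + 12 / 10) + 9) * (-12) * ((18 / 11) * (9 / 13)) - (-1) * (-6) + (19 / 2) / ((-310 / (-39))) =-88.09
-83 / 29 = -2.86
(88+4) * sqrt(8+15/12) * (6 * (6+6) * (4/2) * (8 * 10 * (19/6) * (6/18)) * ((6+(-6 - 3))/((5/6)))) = -2013696 * sqrt(37) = -12248834.58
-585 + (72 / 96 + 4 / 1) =-2321 / 4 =-580.25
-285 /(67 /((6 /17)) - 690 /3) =1710 /241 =7.10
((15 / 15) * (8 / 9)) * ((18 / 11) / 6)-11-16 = -883 / 33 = -26.76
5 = 5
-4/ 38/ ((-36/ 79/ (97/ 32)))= 0.70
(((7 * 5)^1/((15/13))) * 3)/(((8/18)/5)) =4095/4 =1023.75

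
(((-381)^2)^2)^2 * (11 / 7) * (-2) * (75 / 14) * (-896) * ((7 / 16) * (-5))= -14652567991225720981953000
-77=-77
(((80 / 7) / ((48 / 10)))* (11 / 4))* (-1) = -275 / 42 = -6.55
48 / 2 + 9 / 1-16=17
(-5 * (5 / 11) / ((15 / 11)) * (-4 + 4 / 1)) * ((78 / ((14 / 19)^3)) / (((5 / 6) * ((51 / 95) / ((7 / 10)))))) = 0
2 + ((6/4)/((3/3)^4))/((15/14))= 17/5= 3.40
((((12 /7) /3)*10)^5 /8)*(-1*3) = -38400000 /16807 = -2284.76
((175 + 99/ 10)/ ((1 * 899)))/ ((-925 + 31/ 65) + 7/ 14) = -24037/ 107990577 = -0.00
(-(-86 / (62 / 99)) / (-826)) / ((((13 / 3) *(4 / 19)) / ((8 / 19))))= -12771 / 166439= -0.08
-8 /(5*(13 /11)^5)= -1288408 /1856465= -0.69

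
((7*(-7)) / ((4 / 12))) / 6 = -49 / 2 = -24.50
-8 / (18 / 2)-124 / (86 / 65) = -36614 / 387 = -94.61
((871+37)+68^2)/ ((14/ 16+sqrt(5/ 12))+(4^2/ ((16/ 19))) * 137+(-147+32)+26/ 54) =642505377312/ 289122345961-43016832 * sqrt(15)/ 289122345961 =2.22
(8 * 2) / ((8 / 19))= 38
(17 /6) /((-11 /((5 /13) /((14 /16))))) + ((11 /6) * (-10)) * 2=-110450 /3003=-36.78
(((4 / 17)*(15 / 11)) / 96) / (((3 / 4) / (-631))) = -3155 / 1122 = -2.81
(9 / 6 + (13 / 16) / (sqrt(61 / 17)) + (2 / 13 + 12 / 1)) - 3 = 13 * sqrt(1037) / 976 + 277 / 26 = 11.08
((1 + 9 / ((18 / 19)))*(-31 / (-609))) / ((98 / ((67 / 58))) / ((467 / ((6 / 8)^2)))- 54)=-1939918 / 195623415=-0.01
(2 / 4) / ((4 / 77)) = 9.62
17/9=1.89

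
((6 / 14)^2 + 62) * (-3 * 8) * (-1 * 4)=292512 / 49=5969.63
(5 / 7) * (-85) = -425 / 7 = -60.71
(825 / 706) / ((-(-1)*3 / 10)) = 1375 / 353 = 3.90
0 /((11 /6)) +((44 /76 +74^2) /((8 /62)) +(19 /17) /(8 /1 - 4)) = 27418673 /646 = 42443.77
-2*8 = -16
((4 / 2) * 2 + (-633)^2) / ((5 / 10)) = 801386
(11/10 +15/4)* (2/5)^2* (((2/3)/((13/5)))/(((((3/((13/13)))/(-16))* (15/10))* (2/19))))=-58976/8775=-6.72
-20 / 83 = -0.24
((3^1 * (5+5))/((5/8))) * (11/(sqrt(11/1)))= 48 * sqrt(11)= 159.20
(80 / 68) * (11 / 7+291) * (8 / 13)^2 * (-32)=-83886080 / 20111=-4171.15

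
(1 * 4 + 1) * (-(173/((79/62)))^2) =-575235380/6241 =-92170.39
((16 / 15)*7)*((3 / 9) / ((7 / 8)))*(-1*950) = -24320 / 9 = -2702.22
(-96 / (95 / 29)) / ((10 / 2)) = -2784 / 475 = -5.86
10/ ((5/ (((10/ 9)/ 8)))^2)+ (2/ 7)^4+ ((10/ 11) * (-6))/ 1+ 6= 0.56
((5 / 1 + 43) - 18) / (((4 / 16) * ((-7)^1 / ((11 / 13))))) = -1320 / 91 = -14.51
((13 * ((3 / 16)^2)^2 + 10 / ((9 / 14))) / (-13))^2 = 84355352523289 / 58793807314944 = 1.43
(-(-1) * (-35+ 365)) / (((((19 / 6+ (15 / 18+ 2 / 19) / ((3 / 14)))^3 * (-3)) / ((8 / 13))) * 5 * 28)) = -1760074272 / 1564607493631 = -0.00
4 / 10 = 2 / 5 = 0.40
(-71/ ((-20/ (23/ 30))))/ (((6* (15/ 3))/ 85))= 27761/ 3600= 7.71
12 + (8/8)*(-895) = -883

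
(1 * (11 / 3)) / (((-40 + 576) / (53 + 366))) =4609 / 1608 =2.87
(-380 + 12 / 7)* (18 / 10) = -23832 / 35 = -680.91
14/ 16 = 7/ 8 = 0.88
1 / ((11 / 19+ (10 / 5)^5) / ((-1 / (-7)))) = 19 / 4333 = 0.00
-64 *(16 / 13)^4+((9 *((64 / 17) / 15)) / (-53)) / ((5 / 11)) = -94537018432 / 643336525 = -146.95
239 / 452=0.53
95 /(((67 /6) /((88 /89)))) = 50160 /5963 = 8.41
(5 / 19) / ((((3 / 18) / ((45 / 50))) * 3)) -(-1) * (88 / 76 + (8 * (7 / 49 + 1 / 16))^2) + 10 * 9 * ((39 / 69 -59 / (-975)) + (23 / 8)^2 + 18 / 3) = 59885078809 / 44539040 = 1344.55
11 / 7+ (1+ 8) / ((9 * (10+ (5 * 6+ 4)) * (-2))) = 961 / 616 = 1.56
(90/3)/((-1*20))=-3/2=-1.50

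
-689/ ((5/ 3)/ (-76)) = 157092/ 5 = 31418.40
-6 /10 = -3 /5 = -0.60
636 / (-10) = -318 / 5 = -63.60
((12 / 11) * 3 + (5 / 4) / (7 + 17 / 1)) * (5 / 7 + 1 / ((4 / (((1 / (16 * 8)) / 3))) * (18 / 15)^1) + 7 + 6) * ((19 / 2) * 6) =2599.15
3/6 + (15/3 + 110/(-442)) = 2321/442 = 5.25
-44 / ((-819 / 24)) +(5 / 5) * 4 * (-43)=-46604 / 273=-170.71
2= 2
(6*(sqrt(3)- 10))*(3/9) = -16.54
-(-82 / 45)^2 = -6724 / 2025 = -3.32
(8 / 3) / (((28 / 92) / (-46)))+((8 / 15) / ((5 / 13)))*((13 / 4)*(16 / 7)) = -392.75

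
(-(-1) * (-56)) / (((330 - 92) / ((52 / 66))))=-0.19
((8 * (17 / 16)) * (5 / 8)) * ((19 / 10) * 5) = 1615 / 32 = 50.47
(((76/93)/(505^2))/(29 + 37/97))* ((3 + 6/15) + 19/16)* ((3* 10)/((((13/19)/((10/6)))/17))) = 11498477/18499513500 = 0.00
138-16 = 122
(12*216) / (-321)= -864 / 107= -8.07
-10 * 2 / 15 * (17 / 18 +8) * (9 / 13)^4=-78246 / 28561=-2.74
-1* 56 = -56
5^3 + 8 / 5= 633 / 5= 126.60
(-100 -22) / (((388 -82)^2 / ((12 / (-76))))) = 61 / 296514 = 0.00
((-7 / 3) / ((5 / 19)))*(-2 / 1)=266 / 15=17.73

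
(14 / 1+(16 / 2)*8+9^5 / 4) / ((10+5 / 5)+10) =19787 / 28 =706.68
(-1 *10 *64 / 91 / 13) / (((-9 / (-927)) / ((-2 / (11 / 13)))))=131840 / 1001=131.71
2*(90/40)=9/2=4.50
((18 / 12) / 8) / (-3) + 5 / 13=67 / 208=0.32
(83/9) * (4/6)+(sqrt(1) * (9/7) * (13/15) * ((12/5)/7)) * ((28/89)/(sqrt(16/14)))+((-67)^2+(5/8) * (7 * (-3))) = 468 * sqrt(14)/15575+968117/216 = 4482.14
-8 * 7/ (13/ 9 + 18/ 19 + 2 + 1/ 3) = -1197/ 101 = -11.85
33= 33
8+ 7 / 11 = 8.64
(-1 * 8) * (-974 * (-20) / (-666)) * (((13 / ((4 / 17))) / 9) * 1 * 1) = 1436.46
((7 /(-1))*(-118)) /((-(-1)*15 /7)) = 5782 /15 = 385.47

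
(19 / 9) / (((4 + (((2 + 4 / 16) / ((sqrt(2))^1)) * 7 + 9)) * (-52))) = -152 / 12951 + 133 * sqrt(2) / 18707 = -0.00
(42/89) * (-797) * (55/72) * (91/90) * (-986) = 2753197447/9612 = 286433.36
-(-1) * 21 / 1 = 21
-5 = -5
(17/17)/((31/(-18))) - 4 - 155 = -4947/31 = -159.58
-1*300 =-300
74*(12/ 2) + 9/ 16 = 7113/ 16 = 444.56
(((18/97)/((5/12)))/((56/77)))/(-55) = -27/2425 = -0.01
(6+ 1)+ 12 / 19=145 / 19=7.63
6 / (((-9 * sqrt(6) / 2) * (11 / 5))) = -0.25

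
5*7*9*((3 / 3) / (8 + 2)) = 63 / 2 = 31.50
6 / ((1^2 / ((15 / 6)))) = 15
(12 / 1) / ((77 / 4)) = 48 / 77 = 0.62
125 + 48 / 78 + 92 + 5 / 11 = 31184 / 143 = 218.07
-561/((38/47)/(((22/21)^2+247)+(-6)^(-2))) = -3846883777/22344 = -172166.30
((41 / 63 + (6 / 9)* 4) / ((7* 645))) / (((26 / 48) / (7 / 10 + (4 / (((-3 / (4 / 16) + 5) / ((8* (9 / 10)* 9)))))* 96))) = -207982588 / 43140825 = -4.82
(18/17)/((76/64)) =288/323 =0.89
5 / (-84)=-5 / 84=-0.06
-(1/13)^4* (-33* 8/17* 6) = 0.00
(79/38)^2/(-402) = -6241/580488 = -0.01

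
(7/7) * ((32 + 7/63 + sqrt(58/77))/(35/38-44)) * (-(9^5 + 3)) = 320568 * sqrt(4466)/18007 + 216169688/4911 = 45207.15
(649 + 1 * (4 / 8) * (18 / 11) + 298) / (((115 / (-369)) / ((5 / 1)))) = -3847194 / 253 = -15206.30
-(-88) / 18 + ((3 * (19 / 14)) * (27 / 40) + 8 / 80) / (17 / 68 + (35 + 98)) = 659527 / 134316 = 4.91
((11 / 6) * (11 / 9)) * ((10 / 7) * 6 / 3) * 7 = 44.81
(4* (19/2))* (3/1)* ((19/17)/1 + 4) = 9918/17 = 583.41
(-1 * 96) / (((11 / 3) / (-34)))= 9792 / 11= 890.18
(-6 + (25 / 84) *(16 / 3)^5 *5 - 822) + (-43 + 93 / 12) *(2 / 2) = 113451341 / 20412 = 5558.07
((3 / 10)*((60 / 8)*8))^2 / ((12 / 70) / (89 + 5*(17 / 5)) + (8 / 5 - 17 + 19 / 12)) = -23.45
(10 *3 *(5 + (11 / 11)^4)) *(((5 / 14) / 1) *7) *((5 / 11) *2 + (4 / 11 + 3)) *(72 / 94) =16200 / 11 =1472.73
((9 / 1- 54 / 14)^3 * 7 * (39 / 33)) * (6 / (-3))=-1213056 / 539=-2250.57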